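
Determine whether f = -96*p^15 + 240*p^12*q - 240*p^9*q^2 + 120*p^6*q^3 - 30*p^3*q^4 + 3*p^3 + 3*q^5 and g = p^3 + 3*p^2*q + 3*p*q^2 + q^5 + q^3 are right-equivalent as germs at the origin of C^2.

The Hessian of f at 0 has rank 0. Corank 2; j^3 = 3*p^3 is a perfect cube, so E-series; the 5-jet and mu = 8 give E_8. The Hessian of g at 0 has rank 0. Corank 2; j^3 = (p + q)^3 is a perfect cube, so E-series; the 5-jet and mu = 8 give E_8. Both have type E_8, hence right-equivalent.

Yes.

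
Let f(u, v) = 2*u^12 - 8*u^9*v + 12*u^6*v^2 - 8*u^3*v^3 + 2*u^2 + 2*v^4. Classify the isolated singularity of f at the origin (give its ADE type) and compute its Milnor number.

The Hessian of f at 0 has rank 1. Corank 1: A-series; mu = 3 gives A_3.

Type A3, Milnor number mu = 3.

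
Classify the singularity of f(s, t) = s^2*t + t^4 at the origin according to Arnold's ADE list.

D_{5}

The Hessian of f at 0 has rank 0. Corank 2; j^3 = s^2*t has shape L^2 M (L != M), so D-series; mu = 5 gives D_5.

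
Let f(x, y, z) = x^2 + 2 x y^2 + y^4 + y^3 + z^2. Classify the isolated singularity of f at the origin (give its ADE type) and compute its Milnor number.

The Hessian of f at 0 has rank 2. Corank 1: A-series; mu = 2 gives A_2.

Type A_2, Milnor number mu = 2.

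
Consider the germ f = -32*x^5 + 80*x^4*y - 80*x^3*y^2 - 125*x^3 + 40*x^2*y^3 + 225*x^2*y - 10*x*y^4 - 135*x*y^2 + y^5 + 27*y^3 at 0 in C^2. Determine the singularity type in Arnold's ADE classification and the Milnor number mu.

Type E_{8}, Milnor number mu = 8.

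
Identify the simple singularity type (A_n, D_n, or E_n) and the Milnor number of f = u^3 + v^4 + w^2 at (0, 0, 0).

Type E_{6}, Milnor number mu = 6.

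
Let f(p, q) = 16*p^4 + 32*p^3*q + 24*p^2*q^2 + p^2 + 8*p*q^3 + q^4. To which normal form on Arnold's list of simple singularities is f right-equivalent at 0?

A_3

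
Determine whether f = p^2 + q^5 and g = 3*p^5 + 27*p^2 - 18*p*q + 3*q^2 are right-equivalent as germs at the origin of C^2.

Yes.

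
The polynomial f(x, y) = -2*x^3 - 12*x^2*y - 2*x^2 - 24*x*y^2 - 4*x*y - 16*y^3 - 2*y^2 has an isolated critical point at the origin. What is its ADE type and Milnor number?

Type A2, Milnor number mu = 2.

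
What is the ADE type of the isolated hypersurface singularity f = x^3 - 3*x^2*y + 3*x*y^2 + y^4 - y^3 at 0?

E_{6}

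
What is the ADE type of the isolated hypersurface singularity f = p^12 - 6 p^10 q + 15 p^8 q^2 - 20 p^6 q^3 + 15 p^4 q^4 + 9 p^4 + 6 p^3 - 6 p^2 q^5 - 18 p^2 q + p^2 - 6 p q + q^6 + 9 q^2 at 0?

The Hessian of f at 0 has rank 1. Corank 1: A-series; mu = 5 gives A_5.

A_5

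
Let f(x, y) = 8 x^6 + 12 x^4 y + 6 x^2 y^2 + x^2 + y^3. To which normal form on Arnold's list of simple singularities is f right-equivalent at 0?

A_{2}

The Hessian of f at 0 is [[2, 0], [0, 0]] with rank 1, so corank 1. A Groebner basis of the Jacobian ideal J(f) in C{x,y} is {y^2, x}; counting standard monomials gives mu = 2. Corank 1: A-series; mu = 2 gives A_2.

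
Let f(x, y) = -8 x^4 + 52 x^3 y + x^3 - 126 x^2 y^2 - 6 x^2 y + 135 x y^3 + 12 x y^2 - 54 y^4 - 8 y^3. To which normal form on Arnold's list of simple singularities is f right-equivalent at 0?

E7

The Hessian of f at 0 has rank 0. Corank 2; j^3 = (x - 2*y)^3 is a perfect cube, so E-series; the 4-jet and mu = 7 give E_7.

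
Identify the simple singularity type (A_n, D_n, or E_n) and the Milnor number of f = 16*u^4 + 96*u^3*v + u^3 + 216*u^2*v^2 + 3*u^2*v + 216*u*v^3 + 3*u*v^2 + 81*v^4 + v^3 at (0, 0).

The Hessian of f at 0 has rank 0. Corank 2; j^3 = (u + v)^3 is a perfect cube, so E-series; the 4-jet and mu = 6 give E_6.

Type E6, Milnor number mu = 6.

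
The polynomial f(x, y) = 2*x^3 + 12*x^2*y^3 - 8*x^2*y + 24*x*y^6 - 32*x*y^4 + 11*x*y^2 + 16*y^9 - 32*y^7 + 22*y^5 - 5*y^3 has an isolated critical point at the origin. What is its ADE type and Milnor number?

Type D4, Milnor number mu = 4.

The Hessian of f at 0 has rank 0. Corank 2; j^3 = (x - y)*(2*x^2 - 6*x*y + 5*y^2) splits into three distinct lines over C (the quadratic factor has nonzero discriminant), so D_4.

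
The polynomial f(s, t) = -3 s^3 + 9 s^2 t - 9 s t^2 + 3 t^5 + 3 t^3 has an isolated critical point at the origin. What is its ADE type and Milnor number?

Type E8, Milnor number mu = 8.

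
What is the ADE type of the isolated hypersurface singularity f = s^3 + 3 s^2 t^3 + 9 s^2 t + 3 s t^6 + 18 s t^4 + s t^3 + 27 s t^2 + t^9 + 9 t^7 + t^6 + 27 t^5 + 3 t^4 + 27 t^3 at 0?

E_{7}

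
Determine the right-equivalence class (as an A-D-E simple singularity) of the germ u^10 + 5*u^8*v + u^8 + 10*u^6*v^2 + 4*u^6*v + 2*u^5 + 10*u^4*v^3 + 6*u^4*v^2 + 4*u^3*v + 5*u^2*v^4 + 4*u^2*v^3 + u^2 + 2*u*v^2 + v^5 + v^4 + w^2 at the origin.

A_4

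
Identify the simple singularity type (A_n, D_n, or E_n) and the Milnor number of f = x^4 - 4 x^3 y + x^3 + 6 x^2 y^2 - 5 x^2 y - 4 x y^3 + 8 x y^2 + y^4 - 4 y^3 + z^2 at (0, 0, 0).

Type D_{5}, Milnor number mu = 5.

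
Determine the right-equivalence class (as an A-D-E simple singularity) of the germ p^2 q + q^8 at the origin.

The Hessian of f at 0 is [[0, 0], [0, 0]] with rank 0, so corank 2. A Groebner basis of the Jacobian ideal J(f) in C{p,q} is {p^2/8 + q^7, p^3, p*q}; counting standard monomials gives mu = 9. Corank 2; j^3 = p^2*q has shape L^2 M (L != M), so D-series; mu = 9 gives D_9.

D_{9}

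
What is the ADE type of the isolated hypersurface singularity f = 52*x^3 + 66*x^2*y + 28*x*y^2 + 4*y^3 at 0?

The Hessian of f at 0 has rank 0. Corank 2; j^3 = 2*(2*x + y)*(13*x^2 + 10*x*y + 2*y^2) splits into three distinct lines over C (the quadratic factor has nonzero discriminant), so D_4.

D4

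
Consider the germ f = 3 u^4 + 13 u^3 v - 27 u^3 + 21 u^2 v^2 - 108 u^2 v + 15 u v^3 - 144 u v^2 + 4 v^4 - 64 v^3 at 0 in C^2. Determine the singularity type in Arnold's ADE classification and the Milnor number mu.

Type E_{7}, Milnor number mu = 7.

The Hessian of f at 0 is [[0, 0], [0, 0]] with rank 0, so corank 2. A Groebner basis of the Jacobian ideal J(f) in C{u,v} is {19683*u^2 + 52488*u*v + v^4 + 27*v^3 + 34992*v^2, u^3 - 756*u^2 - 2016*u*v + 4*v^3/3 - 1344*v^2, u^2*v + 405*u^2 + 1080*u*v - 11*v^3/9 + 720*v^2, -162*u^2 + u*v^2 - 432*u*v + 10*v^3/9 - 288*v^2}; counting standard monomials gives mu = 7. Corank 2; j^3 = -(3*u + 4*v)^3 is a perfect cube, so E-series; the 4-jet and mu = 7 give E_7.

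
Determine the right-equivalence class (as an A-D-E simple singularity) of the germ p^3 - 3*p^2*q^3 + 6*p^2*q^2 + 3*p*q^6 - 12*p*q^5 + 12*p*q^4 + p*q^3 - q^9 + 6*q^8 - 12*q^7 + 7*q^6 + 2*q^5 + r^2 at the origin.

E_{7}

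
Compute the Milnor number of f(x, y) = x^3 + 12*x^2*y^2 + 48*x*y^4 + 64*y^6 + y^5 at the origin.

The Hessian of f at 0 is [[0, 0], [0, 0]] with rank 0, so corank 2. A Groebner basis of the Jacobian ideal J(f) in C{x,y} is {y^4, x^3, x^2/8 + x*y^2}; counting standard monomials gives mu = 8. Corank 2; j^3 = x^3 is a perfect cube, so E-series; the 5-jet and mu = 8 give E_8.

8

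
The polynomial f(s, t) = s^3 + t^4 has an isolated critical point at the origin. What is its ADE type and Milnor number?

Type E_6, Milnor number mu = 6.

The Hessian of f at 0 is [[0, 0], [0, 0]] with rank 0, so corank 2. A Groebner basis of the Jacobian ideal J(f) in C{s,t} is {t^3, s^2}; counting standard monomials gives mu = 6. Corank 2; j^3 = s^3 is a perfect cube, so E-series; the 4-jet and mu = 6 give E_6.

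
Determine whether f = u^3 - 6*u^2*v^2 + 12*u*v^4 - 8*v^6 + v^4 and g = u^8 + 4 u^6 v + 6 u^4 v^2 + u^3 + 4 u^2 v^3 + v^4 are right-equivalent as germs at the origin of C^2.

Yes.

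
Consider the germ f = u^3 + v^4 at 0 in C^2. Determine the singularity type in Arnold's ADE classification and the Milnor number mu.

The Hessian of f at 0 is [[0, 0], [0, 0]] with rank 0, so corank 2. A Groebner basis of the Jacobian ideal J(f) in C{u,v} is {v^3, u^2}; counting standard monomials gives mu = 6. Corank 2; j^3 = u^3 is a perfect cube, so E-series; the 4-jet and mu = 6 give E_6.

Type E_6, Milnor number mu = 6.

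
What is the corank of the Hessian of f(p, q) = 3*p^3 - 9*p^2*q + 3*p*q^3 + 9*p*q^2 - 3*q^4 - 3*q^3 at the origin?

2

Hessian at 0 has rank 0.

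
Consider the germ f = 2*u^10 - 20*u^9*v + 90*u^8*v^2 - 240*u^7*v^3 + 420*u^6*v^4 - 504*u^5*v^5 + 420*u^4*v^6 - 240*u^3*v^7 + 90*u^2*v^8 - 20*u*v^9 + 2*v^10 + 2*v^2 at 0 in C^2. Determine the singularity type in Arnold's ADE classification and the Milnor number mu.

Type A_{9}, Milnor number mu = 9.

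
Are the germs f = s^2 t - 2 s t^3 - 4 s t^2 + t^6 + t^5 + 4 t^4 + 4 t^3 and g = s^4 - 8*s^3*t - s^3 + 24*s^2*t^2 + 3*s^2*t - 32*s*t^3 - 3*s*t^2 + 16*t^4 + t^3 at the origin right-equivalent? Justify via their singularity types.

The Hessian of f at 0 has rank 0. Corank 2; j^3 = t*(s - 2*t)^2 has shape L^2 M (L != M), so D-series; mu = 7 gives D_7. The Hessian of g at 0 has rank 0. Corank 2; j^3 = -(s - t)^3 is a perfect cube, so E-series; the 4-jet and mu = 6 give E_6. f is D_7 but g is E_6, hence not right-equivalent.

No.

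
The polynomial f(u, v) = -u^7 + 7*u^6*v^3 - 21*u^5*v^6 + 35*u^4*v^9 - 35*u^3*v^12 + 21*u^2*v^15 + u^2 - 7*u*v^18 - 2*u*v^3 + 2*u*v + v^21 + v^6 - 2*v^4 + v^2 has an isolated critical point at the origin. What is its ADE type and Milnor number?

Type A6, Milnor number mu = 6.

The Hessian of f at 0 is [[2, 2], [2, 2]] with rank 1, so corank 1. A Groebner basis of the Jacobian ideal J(f) in C{u,v} is {-u + v^3 - v, u^2 + 2*u*v + v^2}; counting standard monomials gives mu = 6. Corank 1: A-series; mu = 6 gives A_6.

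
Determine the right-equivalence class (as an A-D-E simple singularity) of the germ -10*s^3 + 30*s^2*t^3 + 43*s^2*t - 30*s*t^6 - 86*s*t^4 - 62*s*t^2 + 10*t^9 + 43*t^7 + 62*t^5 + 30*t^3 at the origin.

The Hessian of f at 0 is [[0, 0], [0, 0]] with rank 0, so corank 2. A Groebner basis of the Jacobian ideal J(f) in C{s,t} is {t^3, s^2 - 26*t^2/11, s*t - 17*t^2/11}; counting standard monomials gives mu = 4. Corank 2; j^3 = -(2*s - 3*t)*(5*s^2 - 14*s*t + 10*t^2) splits into three distinct lines over C (the quadratic factor has nonzero discriminant), so D_4.

D4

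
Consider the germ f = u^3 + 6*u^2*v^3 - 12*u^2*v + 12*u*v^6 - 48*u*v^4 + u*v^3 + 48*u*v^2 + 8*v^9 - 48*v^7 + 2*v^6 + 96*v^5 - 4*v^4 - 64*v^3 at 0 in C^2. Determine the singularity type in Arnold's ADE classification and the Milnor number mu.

Type E_7, Milnor number mu = 7.

The Hessian of f at 0 has rank 0. Corank 2; j^3 = (u - 4*v)^3 is a perfect cube, so E-series; the 4-jet and mu = 7 give E_7.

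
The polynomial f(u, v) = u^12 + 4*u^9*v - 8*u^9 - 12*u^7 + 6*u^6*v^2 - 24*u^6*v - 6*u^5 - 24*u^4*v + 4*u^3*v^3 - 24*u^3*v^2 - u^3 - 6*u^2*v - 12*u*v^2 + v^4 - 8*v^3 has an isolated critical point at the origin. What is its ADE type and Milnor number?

The Hessian of f at 0 has rank 0. Corank 2; j^3 = -(u + 2*v)^3 is a perfect cube, so E-series; the 4-jet and mu = 6 give E_6.

Type E6, Milnor number mu = 6.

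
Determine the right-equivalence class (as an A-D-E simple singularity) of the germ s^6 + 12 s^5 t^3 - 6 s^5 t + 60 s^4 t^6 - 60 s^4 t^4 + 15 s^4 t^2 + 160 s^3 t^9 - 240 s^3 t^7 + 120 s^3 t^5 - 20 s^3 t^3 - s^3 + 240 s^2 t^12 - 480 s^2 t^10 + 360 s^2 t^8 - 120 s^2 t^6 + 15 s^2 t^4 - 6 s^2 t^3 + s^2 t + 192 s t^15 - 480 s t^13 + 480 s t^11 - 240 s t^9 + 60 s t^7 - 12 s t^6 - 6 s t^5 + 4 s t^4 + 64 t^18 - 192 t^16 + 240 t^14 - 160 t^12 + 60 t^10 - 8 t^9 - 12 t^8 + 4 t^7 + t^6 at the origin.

The Hessian of f at 0 has rank 0. Corank 2; j^3 = -s^2*(s - t) has shape L^2 M (L != M), so D-series; mu = 7 gives D_7.

D_{7}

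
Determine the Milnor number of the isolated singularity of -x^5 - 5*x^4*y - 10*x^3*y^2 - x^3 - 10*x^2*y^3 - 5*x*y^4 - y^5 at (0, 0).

8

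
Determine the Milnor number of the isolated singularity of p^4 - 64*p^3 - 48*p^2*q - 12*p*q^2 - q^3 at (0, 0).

6

The Hessian of f at 0 has rank 0. Corank 2; j^3 = -(4*p + q)^3 is a perfect cube, so E-series; the 4-jet and mu = 6 give E_6.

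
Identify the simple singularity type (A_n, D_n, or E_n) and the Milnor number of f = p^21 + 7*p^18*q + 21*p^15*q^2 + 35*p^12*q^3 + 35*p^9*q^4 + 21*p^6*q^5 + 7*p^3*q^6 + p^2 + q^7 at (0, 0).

The Hessian of f at 0 has rank 1. Corank 1: A-series; mu = 6 gives A_6.

Type A_6, Milnor number mu = 6.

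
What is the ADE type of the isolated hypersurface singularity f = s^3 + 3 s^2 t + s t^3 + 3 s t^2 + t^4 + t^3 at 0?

The Hessian of f at 0 is [[0, 0], [0, 0]] with rank 0, so corank 2. A Groebner basis of the Jacobian ideal J(f) in C{s,t} is {s^3 + 3*s^2*t + 6*s^2 + 12*s*t + 6*t^2, -3*s^2 + s*t^2 - 6*s*t - 3*t^2, 3*s^2 + 6*s*t + t^3 + 3*t^2}; counting standard monomials gives mu = 7. Corank 2; j^3 = (s + t)^3 is a perfect cube, so E-series; the 4-jet and mu = 7 give E_7.

E_{7}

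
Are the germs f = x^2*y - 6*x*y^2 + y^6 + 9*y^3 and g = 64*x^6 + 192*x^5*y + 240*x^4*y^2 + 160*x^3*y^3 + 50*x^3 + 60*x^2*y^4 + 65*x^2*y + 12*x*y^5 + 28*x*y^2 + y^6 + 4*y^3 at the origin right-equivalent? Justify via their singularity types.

Yes.

The Hessian of f at 0 is [[0, 0], [0, 0]] with rank 0, so corank 2. A Groebner basis of the Jacobian ideal J(f) in C{x,y} is {x^2/6 + y^5 - 3*y^2/2, x^3 - 27*y^3, x*y - 3*y^2}; counting standard monomials gives mu = 7. Corank 2; j^3 = y*(x - 3*y)^2 has shape L^2 M (L != M), so D-series; mu = 7 gives D_7. The Hessian of g at 0 is [[0, 0], [0, 0]] with rank 0, so corank 2. A Groebner basis of the Jacobian ideal J(g) in C{x,y} is {-15625*x*y/12 + y^5 - 3125*y^2/6, x*y^2 + 2*y^3/5, x^2 + 9*x*y/10 + y^2/5}; counting standard monomials gives mu = 7. Corank 2; j^3 = (2*x + y)*(5*x + 2*y)^2 has shape L^2 M (L != M), so D-series; mu = 7 gives D_7. Both have type D_7, hence right-equivalent.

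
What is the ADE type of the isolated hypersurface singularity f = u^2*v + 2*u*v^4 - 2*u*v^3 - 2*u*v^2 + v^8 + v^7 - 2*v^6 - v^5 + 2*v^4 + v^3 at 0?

D_{9}

The Hessian of f at 0 is [[0, 0], [0, 0]] with rank 0, so corank 2. A Groebner basis of the Jacobian ideal J(f) in C{u,v} is {u^2*v^2 - 2*u^2*v/3 - u^2/3 + 10*u*v^2/3 + 10*u*v/3 - 16*v^3/3 - 3*v^2, -8*u^2*v/15 - u^2/15 + u*v^3 + 5*u*v^2/3 + 5*u*v/3 - 8*v^3/3 - 8*v^2/5, u*v + v^4 - v^3 - v^2, u^3 - 8*u^2*v/3 - u^2/3 + 10*u*v^2/3 + 4*u*v/3 - 7*v^3/3 - v^2}; counting standard monomials gives mu = 9. Corank 2; j^3 = v*(u - v)^2 has shape L^2 M (L != M), so D-series; mu = 9 gives D_9.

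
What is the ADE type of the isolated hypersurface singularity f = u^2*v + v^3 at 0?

The Hessian of f at 0 is [[0, 0], [0, 0]] with rank 0, so corank 2. A Groebner basis of the Jacobian ideal J(f) in C{u,v} is {v^3, u^2 + 3*v^2, u*v}; counting standard monomials gives mu = 4. Corank 2; j^3 = v*(u^2 + v^2) splits into three distinct lines over C (the quadratic factor has nonzero discriminant), so D_4.

D4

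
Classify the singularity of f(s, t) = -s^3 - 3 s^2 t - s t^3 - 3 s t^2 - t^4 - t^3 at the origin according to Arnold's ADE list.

E_7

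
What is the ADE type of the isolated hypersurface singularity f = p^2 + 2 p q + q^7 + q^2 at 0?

The Hessian of f at 0 is [[2, 2], [2, 2]] with rank 1, so corank 1. A Groebner basis of the Jacobian ideal J(f) in C{p,q} is {q^6, p + q}; counting standard monomials gives mu = 6. Corank 1: A-series; mu = 6 gives A_6.

A_6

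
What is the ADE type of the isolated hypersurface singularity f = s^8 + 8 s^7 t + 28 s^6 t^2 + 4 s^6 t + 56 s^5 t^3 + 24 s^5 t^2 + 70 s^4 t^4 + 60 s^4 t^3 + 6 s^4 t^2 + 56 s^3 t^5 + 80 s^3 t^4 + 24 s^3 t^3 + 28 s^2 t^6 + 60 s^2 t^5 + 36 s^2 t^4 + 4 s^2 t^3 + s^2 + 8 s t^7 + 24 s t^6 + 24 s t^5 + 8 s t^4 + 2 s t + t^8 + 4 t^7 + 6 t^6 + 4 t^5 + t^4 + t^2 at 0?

The Hessian of f at 0 has rank 1. Corank 1: A-series; mu = 3 gives A_3.

A3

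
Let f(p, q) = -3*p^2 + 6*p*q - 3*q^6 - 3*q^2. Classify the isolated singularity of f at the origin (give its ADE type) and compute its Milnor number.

Type A_{5}, Milnor number mu = 5.

The Hessian of f at 0 is [[-6, 6], [6, -6]] with rank 1, so corank 1. A Groebner basis of the Jacobian ideal J(f) in C{p,q} is {q^5, p - q}; counting standard monomials gives mu = 5. Corank 1: A-series; mu = 5 gives A_5.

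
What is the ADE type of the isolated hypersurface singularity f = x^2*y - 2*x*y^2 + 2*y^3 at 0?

The Hessian of f at 0 is [[0, 0], [0, 0]] with rank 0, so corank 2. A Groebner basis of the Jacobian ideal J(f) in C{x,y} is {y^3, x^2 + 2*y^2, x*y - y^2}; counting standard monomials gives mu = 4. Corank 2; j^3 = y*(x^2 - 2*x*y + 2*y^2) splits into three distinct lines over C (the quadratic factor has nonzero discriminant), so D_4.

D_{4}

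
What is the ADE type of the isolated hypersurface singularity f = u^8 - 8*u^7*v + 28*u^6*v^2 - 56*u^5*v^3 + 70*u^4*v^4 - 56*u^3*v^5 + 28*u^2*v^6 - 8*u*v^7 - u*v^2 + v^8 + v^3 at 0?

D_9

The Hessian of f at 0 has rank 0. Corank 2; j^3 = -v^2*(u - v) has shape L^2 M (L != M), so D-series; mu = 9 gives D_9.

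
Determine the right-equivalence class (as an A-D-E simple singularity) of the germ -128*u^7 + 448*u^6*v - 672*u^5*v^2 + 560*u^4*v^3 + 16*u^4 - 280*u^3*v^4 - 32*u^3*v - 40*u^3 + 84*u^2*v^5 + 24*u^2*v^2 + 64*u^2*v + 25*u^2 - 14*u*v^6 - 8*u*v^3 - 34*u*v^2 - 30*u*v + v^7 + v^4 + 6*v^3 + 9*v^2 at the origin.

A6

The Hessian of f at 0 has rank 1. Corank 1: A-series; mu = 6 gives A_6.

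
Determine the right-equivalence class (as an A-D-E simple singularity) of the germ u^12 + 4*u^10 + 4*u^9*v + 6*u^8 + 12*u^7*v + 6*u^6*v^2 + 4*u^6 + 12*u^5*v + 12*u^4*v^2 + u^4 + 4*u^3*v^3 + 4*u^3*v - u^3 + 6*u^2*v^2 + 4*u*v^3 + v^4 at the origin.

E_{6}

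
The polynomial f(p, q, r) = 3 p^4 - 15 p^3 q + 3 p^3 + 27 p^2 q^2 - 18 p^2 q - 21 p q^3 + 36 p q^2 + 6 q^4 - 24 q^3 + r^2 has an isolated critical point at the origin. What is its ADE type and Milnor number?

Type E7, Milnor number mu = 7.

The Hessian of f at 0 is [[0, 0, 0], [0, 0, 0], [0, 0, 2]] with rank 1, so corank 2. A Groebner basis of the Jacobian ideal J(f) in C{p,q,r} is {3*p^2 - 12*p*q + q^4 + q^3 + 12*q^2, p^3 + 18*p^2 - 72*p*q - 2*q^3 + 72*q^2, p^2*q + 7*p^2 - 28*p*q - 5*q^3/3 + 28*q^2, 2*p^2 + p*q^2 - 8*p*q - 4*q^3/3 + 8*q^2, r}; counting standard monomials gives mu = 7. Corank 2; j^3 = 3*(p - 2*q)^3 is a perfect cube, so E-series; the 4-jet and mu = 7 give E_7.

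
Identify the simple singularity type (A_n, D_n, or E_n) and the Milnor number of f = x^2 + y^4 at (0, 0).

Type A_3, Milnor number mu = 3.

The Hessian of f at 0 has rank 1. Corank 1: A-series; mu = 3 gives A_3.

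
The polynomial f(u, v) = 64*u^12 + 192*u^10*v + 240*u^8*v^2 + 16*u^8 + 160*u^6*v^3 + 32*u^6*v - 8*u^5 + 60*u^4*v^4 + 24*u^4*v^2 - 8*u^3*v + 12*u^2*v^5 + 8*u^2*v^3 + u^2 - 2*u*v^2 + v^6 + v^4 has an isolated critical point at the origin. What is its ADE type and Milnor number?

Type A5, Milnor number mu = 5.

The Hessian of f at 0 has rank 1. Corank 1: A-series; mu = 5 gives A_5.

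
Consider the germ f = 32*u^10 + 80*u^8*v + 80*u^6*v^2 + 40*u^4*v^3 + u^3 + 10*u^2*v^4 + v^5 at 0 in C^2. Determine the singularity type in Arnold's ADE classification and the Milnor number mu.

The Hessian of f at 0 has rank 0. Corank 2; j^3 = u^3 is a perfect cube, so E-series; the 5-jet and mu = 8 give E_8.

Type E_8, Milnor number mu = 8.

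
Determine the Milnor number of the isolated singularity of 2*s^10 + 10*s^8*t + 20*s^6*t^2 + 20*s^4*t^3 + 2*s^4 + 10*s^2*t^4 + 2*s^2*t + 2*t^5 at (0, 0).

6

The Hessian of f at 0 has rank 0. Corank 2; j^3 = 2*s^2*t has shape L^2 M (L != M), so D-series; mu = 6 gives D_6.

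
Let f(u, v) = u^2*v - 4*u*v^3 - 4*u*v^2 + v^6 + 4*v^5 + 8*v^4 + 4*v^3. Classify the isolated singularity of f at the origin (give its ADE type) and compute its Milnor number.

Type D_7, Milnor number mu = 7.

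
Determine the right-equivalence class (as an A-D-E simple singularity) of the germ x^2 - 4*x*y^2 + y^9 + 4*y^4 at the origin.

A_8

The Hessian of f at 0 is [[2, 0], [0, 0]] with rank 1, so corank 1. A Groebner basis of the Jacobian ideal J(f) in C{x,y} is {x^4, -x/2 + y^2}; counting standard monomials gives mu = 8. Corank 1: A-series; mu = 8 gives A_8.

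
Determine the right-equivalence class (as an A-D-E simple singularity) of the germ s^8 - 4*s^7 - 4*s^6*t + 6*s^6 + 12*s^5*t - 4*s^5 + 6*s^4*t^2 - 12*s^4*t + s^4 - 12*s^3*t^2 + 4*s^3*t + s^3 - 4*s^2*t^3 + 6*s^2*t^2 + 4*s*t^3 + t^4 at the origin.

The Hessian of f at 0 is [[0, 0], [0, 0]] with rank 0, so corank 2. A Groebner basis of the Jacobian ideal J(f) in C{s,t} is {t^4, s*t^2 + t^3/3, s^2}; counting standard monomials gives mu = 6. Corank 2; j^3 = s^3 is a perfect cube, so E-series; the 4-jet and mu = 6 give E_6.

E6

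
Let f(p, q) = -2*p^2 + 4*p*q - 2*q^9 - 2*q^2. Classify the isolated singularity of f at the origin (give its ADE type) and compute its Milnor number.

The Hessian of f at 0 has rank 1. Corank 1: A-series; mu = 8 gives A_8.

Type A_{8}, Milnor number mu = 8.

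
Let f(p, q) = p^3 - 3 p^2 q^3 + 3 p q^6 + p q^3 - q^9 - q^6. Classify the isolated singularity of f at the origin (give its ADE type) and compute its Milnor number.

The Hessian of f at 0 has rank 0. Corank 2; j^3 = p^3 is a perfect cube, so E-series; the 4-jet and mu = 7 give E_7.

Type E_7, Milnor number mu = 7.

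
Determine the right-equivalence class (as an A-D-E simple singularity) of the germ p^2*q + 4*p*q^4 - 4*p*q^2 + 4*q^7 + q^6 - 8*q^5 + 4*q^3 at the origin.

The Hessian of f at 0 is [[0, 0], [0, 0]] with rank 0, so corank 2. A Groebner basis of the Jacobian ideal J(f) in C{p,q} is {p*q/2 + q^4 - q^2, p^3 - 4*p^2 + 16*p*q - 8*q^3 - 16*q^2, p^2*q - 4*p^2/3 + 16*p*q/3 - 4*q^3 - 16*q^2/3, -p^2/3 + p*q^2 + 4*p*q/3 - 2*q^3 - 4*q^2/3}; counting standard monomials gives mu = 7. Corank 2; j^3 = q*(p - 2*q)^2 has shape L^2 M (L != M), so D-series; mu = 7 gives D_7.

D_{7}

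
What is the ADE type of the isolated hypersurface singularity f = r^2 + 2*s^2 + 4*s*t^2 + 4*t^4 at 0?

A3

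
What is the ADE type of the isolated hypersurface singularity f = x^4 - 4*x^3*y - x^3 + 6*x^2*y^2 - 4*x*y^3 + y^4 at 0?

E_{6}

The Hessian of f at 0 has rank 0. Corank 2; j^3 = -x^3 is a perfect cube, so E-series; the 4-jet and mu = 6 give E_6.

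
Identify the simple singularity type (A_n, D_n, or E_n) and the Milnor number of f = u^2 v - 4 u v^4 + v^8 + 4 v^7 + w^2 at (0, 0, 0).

The Hessian of f at 0 has rank 1. Corank 2; j^3 = u^2*v has shape L^2 M (L != M), so D-series; mu = 9 gives D_9.

Type D_{9}, Milnor number mu = 9.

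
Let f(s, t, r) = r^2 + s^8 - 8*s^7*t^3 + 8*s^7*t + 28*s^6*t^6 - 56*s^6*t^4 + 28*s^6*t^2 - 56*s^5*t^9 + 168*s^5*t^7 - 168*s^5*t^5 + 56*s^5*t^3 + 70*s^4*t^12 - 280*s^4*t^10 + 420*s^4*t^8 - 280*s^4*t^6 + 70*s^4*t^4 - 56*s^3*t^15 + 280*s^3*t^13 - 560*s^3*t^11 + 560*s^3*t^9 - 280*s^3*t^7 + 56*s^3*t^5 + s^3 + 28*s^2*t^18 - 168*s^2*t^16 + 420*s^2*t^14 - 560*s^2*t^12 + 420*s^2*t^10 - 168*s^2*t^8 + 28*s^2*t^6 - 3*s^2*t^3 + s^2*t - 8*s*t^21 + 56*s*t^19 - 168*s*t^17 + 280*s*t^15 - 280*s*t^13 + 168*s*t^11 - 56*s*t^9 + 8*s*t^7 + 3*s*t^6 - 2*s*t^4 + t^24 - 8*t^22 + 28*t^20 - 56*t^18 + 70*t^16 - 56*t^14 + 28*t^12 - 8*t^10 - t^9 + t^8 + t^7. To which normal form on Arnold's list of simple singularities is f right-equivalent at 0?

D_{9}

The Hessian of f at 0 is [[0, 0, 0], [0, 0, 0], [0, 0, 2]] with rank 1, so corank 2. A Groebner basis of the Jacobian ideal J(f) in C{s,t,r} is {s^2*t^2, -8*s^2*t - s^2 + s*t^3, 8*s^2*t - s*t + t^4, s^3, r}; counting standard monomials gives mu = 9. Corank 2; j^3 = s^2*(s + t) has shape L^2 M (L != M), so D-series; mu = 9 gives D_9.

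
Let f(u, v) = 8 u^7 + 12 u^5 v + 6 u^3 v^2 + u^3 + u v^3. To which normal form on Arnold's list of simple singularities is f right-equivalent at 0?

The Hessian of f at 0 is [[0, 0], [0, 0]] with rank 0, so corank 2. A Groebner basis of the Jacobian ideal J(f) in C{u,v} is {u^3, u*v^2, 3*u^2 + v^3}; counting standard monomials gives mu = 7. Corank 2; j^3 = u^3 is a perfect cube, so E-series; the 4-jet and mu = 7 give E_7.

E_7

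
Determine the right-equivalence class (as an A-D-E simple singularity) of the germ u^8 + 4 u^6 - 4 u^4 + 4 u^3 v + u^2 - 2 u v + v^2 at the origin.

The Hessian of f at 0 has rank 1. Corank 1: A-series; mu = 7 gives A_7.

A_{7}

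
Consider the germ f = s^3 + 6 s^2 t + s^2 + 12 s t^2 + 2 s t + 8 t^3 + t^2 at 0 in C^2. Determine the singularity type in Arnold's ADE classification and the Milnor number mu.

The Hessian of f at 0 has rank 1. Corank 1: A-series; mu = 2 gives A_2.

Type A_2, Milnor number mu = 2.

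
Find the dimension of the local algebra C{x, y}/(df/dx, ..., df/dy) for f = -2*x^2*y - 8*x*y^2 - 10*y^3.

The Hessian of f at 0 has rank 0. Corank 2; j^3 = -2*y*(x^2 + 4*x*y + 5*y^2) splits into three distinct lines over C (the quadratic factor has nonzero discriminant), so D_4.

4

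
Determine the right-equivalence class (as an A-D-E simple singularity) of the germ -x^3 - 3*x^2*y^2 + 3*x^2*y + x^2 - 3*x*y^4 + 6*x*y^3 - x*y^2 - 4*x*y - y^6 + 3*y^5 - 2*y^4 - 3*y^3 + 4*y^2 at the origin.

The Hessian of f at 0 has rank 1. Corank 1: A-series; mu = 2 gives A_2.

A2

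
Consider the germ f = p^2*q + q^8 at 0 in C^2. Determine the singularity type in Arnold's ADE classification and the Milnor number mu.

The Hessian of f at 0 is [[0, 0], [0, 0]] with rank 0, so corank 2. A Groebner basis of the Jacobian ideal J(f) in C{p,q} is {p^2/8 + q^7, p^3, p*q}; counting standard monomials gives mu = 9. Corank 2; j^3 = p^2*q has shape L^2 M (L != M), so D-series; mu = 9 gives D_9.

Type D9, Milnor number mu = 9.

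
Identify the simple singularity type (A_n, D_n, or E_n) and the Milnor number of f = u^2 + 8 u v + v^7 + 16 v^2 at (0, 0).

Type A_{6}, Milnor number mu = 6.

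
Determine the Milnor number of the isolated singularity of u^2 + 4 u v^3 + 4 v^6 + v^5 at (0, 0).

4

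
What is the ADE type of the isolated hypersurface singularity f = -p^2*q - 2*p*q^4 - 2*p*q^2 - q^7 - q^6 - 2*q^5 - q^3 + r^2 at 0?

The Hessian of f at 0 has rank 1. Corank 2; j^3 = -q*(p + q)^2 has shape L^2 M (L != M), so D-series; mu = 7 gives D_7.

D7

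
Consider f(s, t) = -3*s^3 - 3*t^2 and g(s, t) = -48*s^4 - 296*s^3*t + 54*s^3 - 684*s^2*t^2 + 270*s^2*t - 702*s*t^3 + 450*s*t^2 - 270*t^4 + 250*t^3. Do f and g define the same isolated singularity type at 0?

The Hessian of f at 0 has rank 1. Corank 1: A-series; mu = 2 gives A_2. The Hessian of g at 0 has rank 0. Corank 2; j^3 = 2*(3*s + 5*t)^3 is a perfect cube, so E-series; the 4-jet and mu = 7 give E_7. f is A_2 but g is E_7, hence not right-equivalent.

No.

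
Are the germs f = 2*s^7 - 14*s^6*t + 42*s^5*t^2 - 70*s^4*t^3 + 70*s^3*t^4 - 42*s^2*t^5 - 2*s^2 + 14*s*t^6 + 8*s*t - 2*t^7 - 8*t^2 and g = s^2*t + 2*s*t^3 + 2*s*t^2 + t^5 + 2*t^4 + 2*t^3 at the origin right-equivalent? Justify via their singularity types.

No.

The Hessian of f at 0 has rank 1. Corank 1: A-series; mu = 6 gives A_6. The Hessian of g at 0 has rank 0. Corank 2; j^3 = t*(s^2 + 2*s*t + 2*t^2) splits into three distinct lines over C (the quadratic factor has nonzero discriminant), so D_4. f is A_6 but g is D_4, hence not right-equivalent.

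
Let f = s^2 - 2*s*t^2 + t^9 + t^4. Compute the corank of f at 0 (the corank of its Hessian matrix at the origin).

The Hessian at 0 is [[2, 0], [0, 0]] of rank 1; hence corank 1.

1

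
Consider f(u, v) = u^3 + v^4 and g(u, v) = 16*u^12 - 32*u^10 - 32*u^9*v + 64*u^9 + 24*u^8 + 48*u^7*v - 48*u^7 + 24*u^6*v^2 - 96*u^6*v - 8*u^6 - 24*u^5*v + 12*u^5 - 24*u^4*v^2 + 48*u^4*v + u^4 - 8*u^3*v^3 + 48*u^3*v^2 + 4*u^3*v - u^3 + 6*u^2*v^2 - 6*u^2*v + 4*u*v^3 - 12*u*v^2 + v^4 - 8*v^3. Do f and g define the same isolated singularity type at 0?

The Hessian of f at 0 has rank 0. Corank 2; j^3 = u^3 is a perfect cube, so E-series; the 4-jet and mu = 6 give E_6. The Hessian of g at 0 has rank 0. Corank 2; j^3 = -(u + 2*v)^3 is a perfect cube, so E-series; the 4-jet and mu = 6 give E_6. Both have type E_6, hence right-equivalent.

Yes.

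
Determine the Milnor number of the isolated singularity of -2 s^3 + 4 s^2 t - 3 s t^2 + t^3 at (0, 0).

4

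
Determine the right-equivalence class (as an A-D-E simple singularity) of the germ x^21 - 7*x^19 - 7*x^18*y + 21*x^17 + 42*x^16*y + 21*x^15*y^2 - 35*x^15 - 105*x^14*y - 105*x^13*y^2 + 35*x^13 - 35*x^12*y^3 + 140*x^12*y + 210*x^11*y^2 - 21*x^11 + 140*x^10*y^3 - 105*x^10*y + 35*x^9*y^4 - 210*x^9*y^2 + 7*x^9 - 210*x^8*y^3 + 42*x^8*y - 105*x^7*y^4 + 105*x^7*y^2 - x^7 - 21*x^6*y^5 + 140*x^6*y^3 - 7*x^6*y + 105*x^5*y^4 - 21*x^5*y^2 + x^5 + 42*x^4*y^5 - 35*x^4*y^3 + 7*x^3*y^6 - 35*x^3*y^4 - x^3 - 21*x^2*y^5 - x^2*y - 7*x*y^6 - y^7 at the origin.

D_{8}

The Hessian of f at 0 is [[0, 0], [0, 0]] with rank 0, so corank 2. A Groebner basis of the Jacobian ideal J(f) in C{x,y} is {-x*y/7 + y^6, x*y^2, x^2 + x*y}; counting standard monomials gives mu = 8. Corank 2; j^3 = -x^2*(x + y) has shape L^2 M (L != M), so D-series; mu = 8 gives D_8.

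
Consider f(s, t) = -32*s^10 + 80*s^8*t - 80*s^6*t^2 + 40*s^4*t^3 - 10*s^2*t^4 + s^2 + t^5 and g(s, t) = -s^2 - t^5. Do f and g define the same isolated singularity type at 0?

The Hessian of f at 0 is [[2, 0], [0, 0]] with rank 1, so corank 1. A Groebner basis of the Jacobian ideal J(f) in C{s,t} is {t^4, s}; counting standard monomials gives mu = 4. Corank 1: A-series; mu = 4 gives A_4. The Hessian of g at 0 is [[-2, 0], [0, 0]] with rank 1, so corank 1. A Groebner basis of the Jacobian ideal J(g) in C{s,t} is {t^4, s}; counting standard monomials gives mu = 4. Corank 1: A-series; mu = 4 gives A_4. Both have type A_4, hence right-equivalent.

Yes.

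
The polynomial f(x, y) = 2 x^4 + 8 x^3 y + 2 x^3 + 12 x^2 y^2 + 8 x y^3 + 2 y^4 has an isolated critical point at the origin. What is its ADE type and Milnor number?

Type E_6, Milnor number mu = 6.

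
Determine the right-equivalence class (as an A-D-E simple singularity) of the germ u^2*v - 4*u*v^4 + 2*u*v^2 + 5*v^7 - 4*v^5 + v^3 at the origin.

D_{8}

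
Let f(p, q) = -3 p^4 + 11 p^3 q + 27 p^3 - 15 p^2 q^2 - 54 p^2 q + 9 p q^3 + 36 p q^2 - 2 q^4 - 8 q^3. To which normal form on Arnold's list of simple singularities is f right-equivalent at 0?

The Hessian of f at 0 has rank 0. Corank 2; j^3 = (3*p - 2*q)^3 is a perfect cube, so E-series; the 4-jet and mu = 7 give E_7.

E_7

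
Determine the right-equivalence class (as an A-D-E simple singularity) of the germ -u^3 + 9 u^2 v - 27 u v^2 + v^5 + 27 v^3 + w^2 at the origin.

E_8

The Hessian of f at 0 is [[0, 0, 0], [0, 0, 0], [0, 0, 2]] with rank 1, so corank 2. A Groebner basis of the Jacobian ideal J(f) in C{u,v,w} is {v^4, u^2 - 6*u*v + 9*v^2, w}; counting standard monomials gives mu = 8. Corank 2; j^3 = -(u - 3*v)^3 is a perfect cube, so E-series; the 5-jet and mu = 8 give E_8.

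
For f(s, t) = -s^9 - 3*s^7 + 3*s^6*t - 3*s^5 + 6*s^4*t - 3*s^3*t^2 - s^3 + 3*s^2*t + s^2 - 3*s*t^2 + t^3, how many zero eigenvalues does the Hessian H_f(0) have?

The Hessian at 0 is [[2, 0], [0, 0]] of rank 1; hence corank 1.

1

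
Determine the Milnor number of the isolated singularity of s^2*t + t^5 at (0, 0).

6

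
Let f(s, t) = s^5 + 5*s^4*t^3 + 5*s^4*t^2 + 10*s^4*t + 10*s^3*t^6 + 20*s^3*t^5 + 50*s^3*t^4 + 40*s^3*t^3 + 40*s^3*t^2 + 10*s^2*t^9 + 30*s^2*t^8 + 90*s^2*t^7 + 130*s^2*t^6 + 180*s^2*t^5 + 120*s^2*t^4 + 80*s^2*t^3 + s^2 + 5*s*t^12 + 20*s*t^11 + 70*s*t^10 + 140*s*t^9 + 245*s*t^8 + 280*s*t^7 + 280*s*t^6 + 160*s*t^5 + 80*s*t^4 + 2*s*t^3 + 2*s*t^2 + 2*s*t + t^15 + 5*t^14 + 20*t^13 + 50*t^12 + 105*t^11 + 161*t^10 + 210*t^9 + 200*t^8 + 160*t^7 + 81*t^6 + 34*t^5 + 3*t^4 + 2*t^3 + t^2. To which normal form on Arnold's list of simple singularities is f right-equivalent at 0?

The Hessian of f at 0 is [[2, 2], [2, 2]] with rank 1, so corank 1. A Groebner basis of the Jacobian ideal J(f) in C{s,t} is {s + t^3 + t^2 + t, s^2 + 2*s + t^2 + 2*t, s*t - s - t}; counting standard monomials gives mu = 4. Corank 1: A-series; mu = 4 gives A_4.

A_{4}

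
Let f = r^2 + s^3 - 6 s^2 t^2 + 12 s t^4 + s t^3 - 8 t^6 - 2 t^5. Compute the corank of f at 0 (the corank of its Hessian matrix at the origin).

2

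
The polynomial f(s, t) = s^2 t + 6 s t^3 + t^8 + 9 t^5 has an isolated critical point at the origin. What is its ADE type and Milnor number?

Type D9, Milnor number mu = 9.

The Hessian of f at 0 has rank 0. Corank 2; j^3 = s^2*t has shape L^2 M (L != M), so D-series; mu = 9 gives D_9.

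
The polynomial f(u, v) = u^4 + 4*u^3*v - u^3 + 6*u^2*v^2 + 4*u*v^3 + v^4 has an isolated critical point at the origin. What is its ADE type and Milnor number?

The Hessian of f at 0 has rank 0. Corank 2; j^3 = -u^3 is a perfect cube, so E-series; the 4-jet and mu = 6 give E_6.

Type E_{6}, Milnor number mu = 6.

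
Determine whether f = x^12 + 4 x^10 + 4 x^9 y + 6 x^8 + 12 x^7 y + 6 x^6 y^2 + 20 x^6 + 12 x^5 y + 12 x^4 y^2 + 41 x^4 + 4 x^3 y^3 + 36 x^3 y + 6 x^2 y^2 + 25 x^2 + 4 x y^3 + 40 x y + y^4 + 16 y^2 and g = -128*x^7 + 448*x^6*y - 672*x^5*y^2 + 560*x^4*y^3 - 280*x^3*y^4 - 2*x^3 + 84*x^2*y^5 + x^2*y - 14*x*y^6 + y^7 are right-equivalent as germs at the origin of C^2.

No.

The Hessian of f at 0 has rank 1. Corank 1: A-series; mu = 3 gives A_3. The Hessian of g at 0 has rank 0. Corank 2; j^3 = -x^2*(2*x - y) has shape L^2 M (L != M), so D-series; mu = 8 gives D_8. f is A_3 but g is D_8, hence not right-equivalent.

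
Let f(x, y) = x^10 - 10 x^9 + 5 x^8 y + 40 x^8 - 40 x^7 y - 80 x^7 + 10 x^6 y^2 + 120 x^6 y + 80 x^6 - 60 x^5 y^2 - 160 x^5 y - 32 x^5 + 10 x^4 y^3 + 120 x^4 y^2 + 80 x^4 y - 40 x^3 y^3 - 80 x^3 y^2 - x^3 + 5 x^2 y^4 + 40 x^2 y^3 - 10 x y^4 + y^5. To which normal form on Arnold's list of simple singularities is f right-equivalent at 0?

E_8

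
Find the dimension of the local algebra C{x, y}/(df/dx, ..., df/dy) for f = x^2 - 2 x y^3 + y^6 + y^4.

3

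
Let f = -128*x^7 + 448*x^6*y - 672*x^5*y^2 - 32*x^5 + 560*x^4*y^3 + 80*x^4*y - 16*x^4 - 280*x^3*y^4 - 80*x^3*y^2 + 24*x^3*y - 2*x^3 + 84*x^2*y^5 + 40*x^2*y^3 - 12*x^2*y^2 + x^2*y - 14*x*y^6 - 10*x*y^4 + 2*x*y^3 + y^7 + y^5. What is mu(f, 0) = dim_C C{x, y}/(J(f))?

8

The Hessian of f at 0 is [[0, 0], [0, 0]] with rank 0, so corank 2. A Groebner basis of the Jacobian ideal J(f) in C{x,y} is {15*x^2/34 + x*y^3 - 11*x*y^2/34 + 13*x*y/68 + 13*y^3/68, 26*x^2/17 + 7*x*y^2/17 + 9*x*y/17 + y^4 + 9*y^3/17, x^3 - x^2/17 + 3*x*y^2/17 - x*y/17 - y^3/17, x^2*y - 7*x^2/34 - 13*x*y^2/34 + 3*x*y/68 + 3*y^3/68}; counting standard monomials gives mu = 8. Corank 2; j^3 = -x^2*(2*x - y) has shape L^2 M (L != M), so D-series; mu = 8 gives D_8.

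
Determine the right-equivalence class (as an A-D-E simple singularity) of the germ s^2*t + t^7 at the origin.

The Hessian of f at 0 has rank 0. Corank 2; j^3 = s^2*t has shape L^2 M (L != M), so D-series; mu = 8 gives D_8.

D_{8}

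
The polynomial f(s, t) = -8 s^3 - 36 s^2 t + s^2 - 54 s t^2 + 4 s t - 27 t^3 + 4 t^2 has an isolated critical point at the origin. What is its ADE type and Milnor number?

The Hessian of f at 0 has rank 1. Corank 1: A-series; mu = 2 gives A_2.

Type A2, Milnor number mu = 2.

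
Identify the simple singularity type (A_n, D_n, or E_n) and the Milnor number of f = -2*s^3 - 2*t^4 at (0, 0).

Type E_{6}, Milnor number mu = 6.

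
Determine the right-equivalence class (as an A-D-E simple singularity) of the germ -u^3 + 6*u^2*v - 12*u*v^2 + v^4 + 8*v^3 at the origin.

E6

The Hessian of f at 0 has rank 0. Corank 2; j^3 = -(u - 2*v)^3 is a perfect cube, so E-series; the 4-jet and mu = 6 give E_6.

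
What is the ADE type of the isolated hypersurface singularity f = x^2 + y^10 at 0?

The Hessian of f at 0 is [[2, 0], [0, 0]] with rank 1, so corank 1. A Groebner basis of the Jacobian ideal J(f) in C{x,y} is {y^9, x}; counting standard monomials gives mu = 9. Corank 1: A-series; mu = 9 gives A_9.

A_9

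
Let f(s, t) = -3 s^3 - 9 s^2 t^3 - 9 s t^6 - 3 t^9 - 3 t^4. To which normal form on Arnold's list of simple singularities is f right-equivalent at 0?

E6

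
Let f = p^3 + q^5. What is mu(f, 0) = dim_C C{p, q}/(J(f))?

8

The Hessian of f at 0 is [[0, 0], [0, 0]] with rank 0, so corank 2. A Groebner basis of the Jacobian ideal J(f) in C{p,q} is {q^4, p^2}; counting standard monomials gives mu = 8. Corank 2; j^3 = p^3 is a perfect cube, so E-series; the 5-jet and mu = 8 give E_8.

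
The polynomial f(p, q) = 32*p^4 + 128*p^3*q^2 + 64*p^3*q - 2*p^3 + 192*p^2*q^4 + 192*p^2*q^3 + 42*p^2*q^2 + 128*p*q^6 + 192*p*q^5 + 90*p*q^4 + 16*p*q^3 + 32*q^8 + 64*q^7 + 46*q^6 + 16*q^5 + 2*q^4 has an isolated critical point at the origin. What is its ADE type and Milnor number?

The Hessian of f at 0 is [[0, 0], [0, 0]] with rank 0, so corank 2. A Groebner basis of the Jacobian ideal J(f) in C{p,q} is {p^3, p^2*q, p^2/2 + p*q^2, -3*p^2 + q^3}; counting standard monomials gives mu = 6. Corank 2; j^3 = -2*p^3 is a perfect cube, so E-series; the 4-jet and mu = 6 give E_6.

Type E6, Milnor number mu = 6.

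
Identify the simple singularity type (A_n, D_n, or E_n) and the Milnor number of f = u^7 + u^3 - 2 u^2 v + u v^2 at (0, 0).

Type D8, Milnor number mu = 8.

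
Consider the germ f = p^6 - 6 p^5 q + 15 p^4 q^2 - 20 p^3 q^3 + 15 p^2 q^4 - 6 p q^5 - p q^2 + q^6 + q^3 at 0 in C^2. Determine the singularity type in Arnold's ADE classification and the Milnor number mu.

Type D_{7}, Milnor number mu = 7.

The Hessian of f at 0 is [[0, 0], [0, 0]] with rank 0, so corank 2. A Groebner basis of the Jacobian ideal J(f) in C{p,q} is {p^5 - q^2/6, q^3, p*q - q^2}; counting standard monomials gives mu = 7. Corank 2; j^3 = -q^2*(p - q) has shape L^2 M (L != M), so D-series; mu = 7 gives D_7.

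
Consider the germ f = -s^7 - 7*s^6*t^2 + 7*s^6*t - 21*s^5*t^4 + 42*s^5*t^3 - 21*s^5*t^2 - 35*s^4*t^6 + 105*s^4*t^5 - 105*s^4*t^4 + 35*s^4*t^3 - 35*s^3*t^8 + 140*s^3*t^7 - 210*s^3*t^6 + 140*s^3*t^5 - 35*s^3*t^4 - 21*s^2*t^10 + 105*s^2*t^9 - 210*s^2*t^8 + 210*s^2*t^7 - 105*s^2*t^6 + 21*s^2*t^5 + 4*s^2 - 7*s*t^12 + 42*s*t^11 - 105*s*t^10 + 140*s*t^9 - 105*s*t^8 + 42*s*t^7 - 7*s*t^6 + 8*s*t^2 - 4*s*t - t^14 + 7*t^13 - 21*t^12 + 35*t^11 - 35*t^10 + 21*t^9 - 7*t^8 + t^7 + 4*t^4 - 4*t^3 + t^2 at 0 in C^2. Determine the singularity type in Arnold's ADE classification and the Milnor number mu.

Type A_{6}, Milnor number mu = 6.

The Hessian of f at 0 is [[8, -4], [-4, 2]] with rank 1, so corank 1. A Groebner basis of the Jacobian ideal J(f) in C{s,t} is {s^3 - 3*s^2*t/2 - 3*s^2/4 + s*t/2 + s/16 - t/32, s + t^2 - t/2}; counting standard monomials gives mu = 6. Corank 1: A-series; mu = 6 gives A_6.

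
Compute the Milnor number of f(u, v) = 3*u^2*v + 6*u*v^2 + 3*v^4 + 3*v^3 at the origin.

The Hessian of f at 0 has rank 0. Corank 2; j^3 = 3*v*(u + v)^2 has shape L^2 M (L != M), so D-series; mu = 5 gives D_5.

5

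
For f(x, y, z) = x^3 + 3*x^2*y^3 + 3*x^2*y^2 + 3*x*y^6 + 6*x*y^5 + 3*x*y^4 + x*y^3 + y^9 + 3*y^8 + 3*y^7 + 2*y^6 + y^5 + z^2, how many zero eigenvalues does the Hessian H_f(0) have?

Hessian at 0 has rank 1.

2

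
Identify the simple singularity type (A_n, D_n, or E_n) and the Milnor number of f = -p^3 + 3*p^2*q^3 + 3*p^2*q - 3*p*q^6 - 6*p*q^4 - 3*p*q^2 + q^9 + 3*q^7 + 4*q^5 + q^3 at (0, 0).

The Hessian of f at 0 has rank 0. Corank 2; j^3 = -(p - q)^3 is a perfect cube, so E-series; the 5-jet and mu = 8 give E_8.

Type E8, Milnor number mu = 8.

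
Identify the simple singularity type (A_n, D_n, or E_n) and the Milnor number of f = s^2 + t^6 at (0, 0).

Type A5, Milnor number mu = 5.

The Hessian of f at 0 has rank 1. Corank 1: A-series; mu = 5 gives A_5.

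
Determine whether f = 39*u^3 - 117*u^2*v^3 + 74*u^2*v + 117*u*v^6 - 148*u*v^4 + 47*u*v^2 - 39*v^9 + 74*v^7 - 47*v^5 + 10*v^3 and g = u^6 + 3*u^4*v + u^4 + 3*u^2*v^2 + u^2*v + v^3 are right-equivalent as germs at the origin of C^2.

Yes.

The Hessian of f at 0 is [[0, 0], [0, 0]] with rank 0, so corank 2. A Groebner basis of the Jacobian ideal J(f) in C{u,v} is {v^3, u^2 - 11*v^2/23, u*v + 16*v^2/23}; counting standard monomials gives mu = 4. Corank 2; j^3 = (3*u + 2*v)*(13*u^2 + 16*u*v + 5*v^2) splits into three distinct lines over C (the quadratic factor has nonzero discriminant), so D_4. The Hessian of g at 0 is [[0, 0], [0, 0]] with rank 0, so corank 2. A Groebner basis of the Jacobian ideal J(g) in C{u,v} is {v^3, u^2 + 3*v^2, u*v}; counting standard monomials gives mu = 4. Corank 2; j^3 = v*(u^2 + v^2) splits into three distinct lines over C (the quadratic factor has nonzero discriminant), so D_4. Both have type D_4, hence right-equivalent.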